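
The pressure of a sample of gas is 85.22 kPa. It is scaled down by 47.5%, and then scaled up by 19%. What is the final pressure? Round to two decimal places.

53.24 kPa

Each change multiplies by a factor: 0.525 × 1.19 = 0.62475.
85.22 × 0.62475 = 53.241195 ≈ 53.24.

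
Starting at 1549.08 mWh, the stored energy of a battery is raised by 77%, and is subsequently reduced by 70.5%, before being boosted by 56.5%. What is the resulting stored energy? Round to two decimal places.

After the 77% increase: 1549.08 × 1.77 = 2741.8716.
After the 70.5% decrease: 2741.8716 × 0.295 = 808.852122.
Apply the 56.5% increase: 808.852122 × 1.565 = 1265.85357093 ≈ 1265.85.

1265.85 mWh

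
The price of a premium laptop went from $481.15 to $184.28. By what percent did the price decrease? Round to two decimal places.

Change: $184.28 − $481.15 = -$296.87.
Relative to the original: -$296.87 ÷ $481.15 ≈ -61.70%.
So the price decreased by 61.70%.

61.70%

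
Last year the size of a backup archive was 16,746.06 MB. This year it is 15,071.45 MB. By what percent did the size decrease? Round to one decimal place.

Change: 15,071.45 − 16,746.06 = -1,674.61.
Relative to the original: -1,674.61 ÷ 16,746.06 ≈ -10.0%.
So the size decreased by 10.0%.

10.0%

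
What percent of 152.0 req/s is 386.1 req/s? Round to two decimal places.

386.1 req/s ÷ 152.0 req/s ≈ 254.01%.

254.01%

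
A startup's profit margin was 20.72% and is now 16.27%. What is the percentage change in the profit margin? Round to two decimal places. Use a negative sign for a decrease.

The change is 16.27 − 20.72 = -4.45 percentage points.
Relative to the original 20.72%, that is -4.45 ÷ 20.72 ≈ -21.48%.

-21.48%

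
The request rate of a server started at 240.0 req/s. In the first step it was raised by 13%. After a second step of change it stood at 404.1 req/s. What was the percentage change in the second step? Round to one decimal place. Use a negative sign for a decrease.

After the first step: 240.0 × 1.13 = 271.2.
Second-step multiplier: 404.1 ÷ 271.2 ≈ 1.49004.
That is a change of 49.0%.

49.0%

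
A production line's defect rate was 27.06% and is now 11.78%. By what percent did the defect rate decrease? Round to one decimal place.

56.5%

The change is 11.78 − 27.06 = -15.28 percentage points.
Relative to the original 27.06%, that is -15.28 ÷ 27.06 ≈ -56.5%.
So the defect rate fell by 56.5%.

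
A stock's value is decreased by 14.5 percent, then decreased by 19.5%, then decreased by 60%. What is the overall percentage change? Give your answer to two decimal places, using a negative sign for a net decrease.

-72.47%

A 14.5% decrease multiplies by 0.855.
Then a 19.5% decrease: 0.855 × 0.805 = 0.688275.
Then a 60% decrease: 0.688275 × 0.4 = 0.27531.
Overall factor 0.27531, i.e. -72.47%.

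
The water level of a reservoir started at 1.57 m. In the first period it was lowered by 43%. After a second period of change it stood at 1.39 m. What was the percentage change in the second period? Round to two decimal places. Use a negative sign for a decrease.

After the first period: 1.57 × 0.57 = 0.8949.
Second-period multiplier: 1.39 ÷ 0.8949 ≈ 1.553246.
That is a change of 55.32%.

55.32%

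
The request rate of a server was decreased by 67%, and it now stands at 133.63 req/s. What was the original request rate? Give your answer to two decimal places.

The overall multiplier applied was 0.33.
So the original request rate was 133.63 ÷ 0.33 ≈ 404.94 req/s.

404.94 req/s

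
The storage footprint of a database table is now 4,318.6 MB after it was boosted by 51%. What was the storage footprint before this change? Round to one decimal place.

2,860.0 MB

The overall multiplier applied was 1.51.
So the original storage footprint was 4,318.6 ÷ 1.51 = 2,860.0 MB.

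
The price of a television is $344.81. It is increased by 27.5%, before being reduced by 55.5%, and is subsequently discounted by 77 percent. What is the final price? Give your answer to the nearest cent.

$45.00

Each change multiplies by a factor: 1.275 × 0.445 × 0.23 = 0.13049625.
$344.81 × 0.13049625 = $44.9964119625 ≈ $45.00.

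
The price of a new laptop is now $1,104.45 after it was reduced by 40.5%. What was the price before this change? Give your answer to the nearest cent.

$1,856.22

The overall multiplier applied was 0.595.
So the original price was $1,104.45 ÷ 0.595 ≈ $1,856.22.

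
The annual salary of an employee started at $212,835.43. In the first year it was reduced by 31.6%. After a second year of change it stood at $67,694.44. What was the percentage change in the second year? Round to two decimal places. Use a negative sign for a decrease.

-53.50%

After the first year: $212,835.43 × 0.684 = $145579.43412.
Second-year multiplier: $67,694.44 ÷ $145579.43412 ≈ 0.465.
That is a change of -53.50%.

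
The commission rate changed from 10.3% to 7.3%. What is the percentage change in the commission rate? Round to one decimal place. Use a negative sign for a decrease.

-29.1%

The change is 7.3 − 10.3 = -3.0 percentage points.
Relative to the original 10.3%, that is -3.0 ÷ 10.3 ≈ -29.1%.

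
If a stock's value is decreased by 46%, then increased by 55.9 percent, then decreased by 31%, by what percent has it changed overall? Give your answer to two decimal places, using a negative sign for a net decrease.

A 46% decrease multiplies by 0.54.
Then a 55.9% increase: 0.54 × 1.559 = 0.84186.
Then a 31% decrease: 0.84186 × 0.69 = 0.5808834.
Overall factor 0.5808834, i.e. -41.91%.

-41.91%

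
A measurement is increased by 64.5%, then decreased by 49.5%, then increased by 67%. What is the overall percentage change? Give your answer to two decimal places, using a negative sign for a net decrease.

38.73%

The combined multiplier is 1.645 × 0.505 × 1.67 = 1.38731075.
That corresponds to an increase of 38.73%.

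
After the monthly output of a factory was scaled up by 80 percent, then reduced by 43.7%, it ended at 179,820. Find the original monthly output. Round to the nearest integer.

Undoing the 43.7% decrease: 179,820 ÷ 0.563 ≈ 319396.092362.
Undoing the 80% increase: 319396.092362 ÷ 1.8 ≈ 177,442.

177,442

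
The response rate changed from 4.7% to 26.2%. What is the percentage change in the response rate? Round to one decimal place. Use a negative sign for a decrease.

457.4%

The change is 26.2 − 4.7 = 21.5 percentage points.
Relative to the original 4.7%, that is 21.5 ÷ 4.7 ≈ 457.4%.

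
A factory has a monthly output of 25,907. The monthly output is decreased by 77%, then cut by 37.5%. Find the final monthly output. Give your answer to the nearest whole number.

Each change multiplies by a factor: 0.23 × 0.625 = 0.14375.
25,907 × 0.14375 = 3724.13125 ≈ 3,724.

3,724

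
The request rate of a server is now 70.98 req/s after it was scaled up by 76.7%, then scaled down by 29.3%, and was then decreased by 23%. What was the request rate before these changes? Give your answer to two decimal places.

73.79 req/s

Undoing the 23% decrease: 70.98 ÷ 0.77 ≈ 92.181818.
Undoing the 29.3% decrease: 92.181818 ÷ 0.707 ≈ 130.384467.
Undoing the 76.7% increase: 130.384467 ÷ 1.767 ≈ 73.79 req/s.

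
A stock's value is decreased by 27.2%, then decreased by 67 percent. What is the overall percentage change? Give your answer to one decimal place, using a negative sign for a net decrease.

-76.0%

A 27.2% decrease multiplies by 0.728.
Then a 67% decrease: 0.728 × 0.33 = 0.24024.
Overall factor 0.24024, i.e. -76.0%.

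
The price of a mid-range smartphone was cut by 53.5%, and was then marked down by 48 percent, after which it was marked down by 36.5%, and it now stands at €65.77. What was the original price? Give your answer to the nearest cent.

Undoing the 36.5% decrease: €65.77 ÷ 0.635 ≈ €103.574803.
Undoing the 48% decrease: €103.574803 ÷ 0.52 ≈ €199.182313.
Undoing the 53.5% decrease: €199.182313 ÷ 0.465 ≈ €428.35.

€428.35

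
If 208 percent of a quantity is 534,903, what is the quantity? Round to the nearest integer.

534,903 ÷ 2.08 ≈ 257,165.

257,165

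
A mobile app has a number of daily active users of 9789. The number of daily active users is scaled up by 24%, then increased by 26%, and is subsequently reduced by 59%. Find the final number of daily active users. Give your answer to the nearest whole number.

6271

Each change multiplies by a factor: 1.24 × 1.26 × 0.41 = 0.640584.
9789 × 0.640584 = 6270.676776 ≈ 6271.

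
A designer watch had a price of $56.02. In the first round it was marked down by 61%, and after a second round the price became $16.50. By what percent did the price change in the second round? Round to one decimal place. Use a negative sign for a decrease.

After the first round: $56.02 × 0.39 = $21.8478.
Second-round multiplier: $16.50 ÷ $21.8478 ≈ 0.75522.
That is a change of -24.5%.

-24.5%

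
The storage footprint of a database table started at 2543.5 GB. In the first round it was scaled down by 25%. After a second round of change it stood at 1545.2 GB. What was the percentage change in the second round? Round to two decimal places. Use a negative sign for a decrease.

After the first round: 2543.5 × 0.75 = 1907.625.
Second-round multiplier: 1545.2 ÷ 1907.625 ≈ 0.810012.
That is a change of -19.00%.

-19.00%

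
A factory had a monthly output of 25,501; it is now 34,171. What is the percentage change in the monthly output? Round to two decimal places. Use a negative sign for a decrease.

Change: 34,171 − 25,501 = 8,670.
Relative to the original: 8,670 ÷ 25,501 ≈ 34.00%.

34.00%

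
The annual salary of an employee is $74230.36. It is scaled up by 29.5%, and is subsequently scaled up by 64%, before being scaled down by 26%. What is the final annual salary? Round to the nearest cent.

29.5% increase: $74230.36 × 1.295 = $96128.3162.
64% increase: $96128.3162 × 1.64 = $157650.438568.
26% decrease: $157650.438568 × 0.74 = $116661.32454032 ≈ $116661.32.

$116661.32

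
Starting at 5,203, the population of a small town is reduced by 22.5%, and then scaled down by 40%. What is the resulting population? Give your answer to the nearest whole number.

Each change multiplies by a factor: 0.775 × 0.6 = 0.465.
5,203 × 0.465 = 2419.395 ≈ 2,419.

2,419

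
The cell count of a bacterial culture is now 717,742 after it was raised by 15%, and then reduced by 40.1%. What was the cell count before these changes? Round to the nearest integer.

Undoing the 40.1% decrease: 717,742 ÷ 0.599 ≈ 1198233.722871.
Undoing the 15% increase: 1198233.722871 ÷ 1.15 ≈ 1,041,942.

1,041,942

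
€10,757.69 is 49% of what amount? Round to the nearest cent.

€21,954.47

€10,757.69 ÷ 0.49 ≈ €21,954.47.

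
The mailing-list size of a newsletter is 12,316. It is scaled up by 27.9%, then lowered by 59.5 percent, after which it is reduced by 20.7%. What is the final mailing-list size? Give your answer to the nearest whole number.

After the 27.9% increase: 12,316 × 1.279 = 15752.164.
After the 59.5% decrease: 15752.164 × 0.405 = 6379.62642.
Apply the 20.7% decrease: 6379.62642 × 0.793 = 5059.04375106 ≈ 5,059.

5,059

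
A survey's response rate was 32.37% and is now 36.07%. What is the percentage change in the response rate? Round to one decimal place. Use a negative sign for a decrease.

The change is 36.07 − 32.37 = 3.70 percentage points.
Relative to the original 32.37%, that is 3.70 ÷ 32.37 ≈ 11.4%.

11.4%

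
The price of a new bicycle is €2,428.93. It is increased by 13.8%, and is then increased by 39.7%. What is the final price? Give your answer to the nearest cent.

Each change multiplies by a factor: 1.138 × 1.397 = 1.589786.
€2,428.93 × 1.589786 = €3861.47890898 ≈ €3,861.48.

€3,861.48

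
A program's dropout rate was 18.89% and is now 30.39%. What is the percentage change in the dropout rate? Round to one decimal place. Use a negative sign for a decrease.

60.9%

The change is 30.39 − 18.89 = 11.50 percentage points.
Relative to the original 18.89%, that is 11.50 ÷ 18.89 ≈ 60.9%.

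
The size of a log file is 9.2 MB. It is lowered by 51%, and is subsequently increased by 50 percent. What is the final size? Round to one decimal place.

6.8 MB

Apply the 51% decrease: 9.2 × 0.49 = 4.508.
After the 50% increase: 4.508 × 1.5 = 6.762 ≈ 6.8.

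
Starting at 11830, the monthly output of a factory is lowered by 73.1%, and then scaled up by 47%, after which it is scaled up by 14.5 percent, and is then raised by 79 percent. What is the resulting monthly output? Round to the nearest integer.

73.1% decrease: 11830 × 0.269 = 3182.27.
Apply the 47% increase: 3182.27 × 1.47 = 4677.9369.
Apply the 14.5% increase: 4677.9369 × 1.145 = 5356.2377505.
Apply the 79% increase: 5356.2377505 × 1.79 = 9587.665573395 ≈ 9588.

9588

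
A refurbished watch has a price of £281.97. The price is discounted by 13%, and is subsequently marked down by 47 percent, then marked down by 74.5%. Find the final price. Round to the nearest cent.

After the 13% decrease: £281.97 × 0.87 = £245.3139.
47% decrease: £245.3139 × 0.53 = £130.016367.
Apply the 74.5% decrease: £130.016367 × 0.255 = £33.154173585 ≈ £33.15.

£33.15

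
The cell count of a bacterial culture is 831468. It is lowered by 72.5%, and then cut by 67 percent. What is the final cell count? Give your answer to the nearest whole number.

Apply the 72.5% decrease: 831468 × 0.275 = 228653.7.
After the 67% decrease: 228653.7 × 0.33 = 75455.721 ≈ 75456.

75456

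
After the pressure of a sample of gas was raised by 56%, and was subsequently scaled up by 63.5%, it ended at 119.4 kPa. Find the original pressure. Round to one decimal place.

The overall multiplier applied was 1.56 × 1.635 = 2.5506.
So the original pressure was 119.4 ÷ 2.5506 ≈ 46.8 kPa.

46.8 kPa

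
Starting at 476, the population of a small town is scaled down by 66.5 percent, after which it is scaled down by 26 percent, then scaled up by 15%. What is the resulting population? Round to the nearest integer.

Each change multiplies by a factor: 0.335 × 0.74 × 1.15 = 0.285085.
476 × 0.285085 = 135.70046 ≈ 136.

136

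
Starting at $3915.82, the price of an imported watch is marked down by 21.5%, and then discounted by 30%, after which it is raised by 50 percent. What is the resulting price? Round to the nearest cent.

$3227.61

After the 21.5% decrease: $3915.82 × 0.785 = $3073.9187.
Apply the 30% decrease: $3073.9187 × 0.7 = $2151.74309.
Apply the 50% increase: $2151.74309 × 1.5 = $3227.614635 ≈ $3227.61.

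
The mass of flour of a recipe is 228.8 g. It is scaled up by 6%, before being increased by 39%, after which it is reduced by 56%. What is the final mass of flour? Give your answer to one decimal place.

148.3 g

Apply the 6% increase: 228.8 × 1.06 = 242.528.
39% increase: 242.528 × 1.39 = 337.11392.
56% decrease: 337.11392 × 0.44 = 148.3301248 ≈ 148.3.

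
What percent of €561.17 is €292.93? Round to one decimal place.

€292.93 ÷ €561.17 ≈ 52.2%.

52.2%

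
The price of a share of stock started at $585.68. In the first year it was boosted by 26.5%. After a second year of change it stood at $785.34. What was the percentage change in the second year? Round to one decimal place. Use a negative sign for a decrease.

6.0%

After the first year: $585.68 × 1.265 = $740.8852.
Second-year multiplier: $785.34 ÷ $740.8852 ≈ 1.06.
That is a change of 6.0%.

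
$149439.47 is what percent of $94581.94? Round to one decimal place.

158.0%

$149439.47 ÷ $94581.94 ≈ 158.0%.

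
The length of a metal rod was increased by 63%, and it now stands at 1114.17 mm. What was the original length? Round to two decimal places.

The overall multiplier applied was 1.63.
So the original length was 1114.17 ÷ 1.63 ≈ 683.54 mm.

683.54 mm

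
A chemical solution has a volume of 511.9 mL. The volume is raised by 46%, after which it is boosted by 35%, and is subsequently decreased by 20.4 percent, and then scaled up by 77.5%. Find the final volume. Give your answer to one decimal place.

1425.6 mL

46% increase: 511.9 × 1.46 = 747.374.
After the 35% increase: 747.374 × 1.35 = 1008.9549.
Apply the 20.4% decrease: 1008.9549 × 0.796 = 803.1281004.
After the 77.5% increase: 803.1281004 × 1.775 = 1425.55237821 ≈ 1425.6.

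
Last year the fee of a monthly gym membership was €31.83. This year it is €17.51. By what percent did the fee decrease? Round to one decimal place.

Change: €17.51 − €31.83 = -€14.32.
Relative to the original: -€14.32 ÷ €31.83 ≈ -45.0%.
So the fee decreased by 45.0%.

45.0%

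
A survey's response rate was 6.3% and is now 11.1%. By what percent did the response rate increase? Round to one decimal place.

76.2%

The change is 11.1 − 6.3 = 4.8 percentage points.
Relative to the original 6.3%, that is 4.8 ÷ 6.3 ≈ 76.2%.
So the response rate rose by 76.2%.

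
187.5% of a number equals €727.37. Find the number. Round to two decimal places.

€727.37 ÷ 1.875 ≈ €387.93.

€387.93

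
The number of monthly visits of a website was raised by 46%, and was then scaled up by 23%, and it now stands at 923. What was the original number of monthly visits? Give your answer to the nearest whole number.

Undoing the 23% increase: 923 ÷ 1.23 ≈ 750.406504.
Undoing the 46% increase: 750.406504 ÷ 1.46 ≈ 514.

514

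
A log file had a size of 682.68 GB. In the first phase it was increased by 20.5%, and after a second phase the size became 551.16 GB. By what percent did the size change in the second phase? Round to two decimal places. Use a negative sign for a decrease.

-33.00%

After the first phase: 682.68 × 1.205 = 822.6294.
Second-phase multiplier: 551.16 ÷ 822.6294 ≈ 0.669998.
That is a change of -33.00%.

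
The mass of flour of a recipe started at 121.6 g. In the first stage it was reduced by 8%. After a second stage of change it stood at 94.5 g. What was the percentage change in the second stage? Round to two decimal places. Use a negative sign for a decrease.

After the first stage: 121.6 × 0.92 = 111.872.
Second-stage multiplier: 94.5 ÷ 111.872 ≈ 0.844715.
That is a change of -15.53%.

-15.53%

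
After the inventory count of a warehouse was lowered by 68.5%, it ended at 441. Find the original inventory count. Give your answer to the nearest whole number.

The overall multiplier applied was 0.315.
So the original inventory count was 441 ÷ 0.315 = 1,400.

1,400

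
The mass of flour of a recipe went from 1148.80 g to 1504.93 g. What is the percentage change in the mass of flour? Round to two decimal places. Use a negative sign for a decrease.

31.00%

Change: 1504.93 − 1148.80 = 356.13.
Relative to the original: 356.13 ÷ 1148.80 ≈ 31.00%.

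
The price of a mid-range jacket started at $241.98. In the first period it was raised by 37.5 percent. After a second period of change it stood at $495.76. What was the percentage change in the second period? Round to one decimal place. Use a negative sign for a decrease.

After the first period: $241.98 × 1.375 = $332.7225.
Second-period multiplier: $495.76 ÷ $332.7225 ≈ 1.49001.
That is a change of 49.0%.

49.0%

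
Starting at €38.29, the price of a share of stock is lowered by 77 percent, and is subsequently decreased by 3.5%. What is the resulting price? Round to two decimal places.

€8.50

Each change multiplies by a factor: 0.23 × 0.965 = 0.22195.
€38.29 × 0.22195 = €8.4984655 ≈ €8.50.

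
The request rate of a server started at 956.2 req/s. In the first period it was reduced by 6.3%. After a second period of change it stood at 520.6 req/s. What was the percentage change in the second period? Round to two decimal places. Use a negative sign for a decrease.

After the first period: 956.2 × 0.937 = 895.9594.
Second-period multiplier: 520.6 ÷ 895.9594 ≈ 0.581053.
That is a change of -41.89%.

-41.89%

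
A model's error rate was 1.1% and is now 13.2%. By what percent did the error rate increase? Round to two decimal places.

1100.00%

The change is 13.2 − 1.1 = 12.1 percentage points.
Relative to the original 1.1%, that is 12.1 ÷ 1.1 = 1100.00%.
So the error rate rose by 1100.00%.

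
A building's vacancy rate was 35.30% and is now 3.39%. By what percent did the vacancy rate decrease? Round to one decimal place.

The change is 3.39 − 35.30 = -31.91 percentage points.
Relative to the original 35.30%, that is -31.91 ÷ 35.30 ≈ -90.4%.
So the vacancy rate fell by 90.4%.

90.4%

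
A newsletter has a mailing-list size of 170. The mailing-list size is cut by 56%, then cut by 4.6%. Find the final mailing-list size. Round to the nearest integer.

71

Apply the 56% decrease: 170 × 0.44 = 74.8.
After the 4.6% decrease: 74.8 × 0.954 = 71.3592 ≈ 71.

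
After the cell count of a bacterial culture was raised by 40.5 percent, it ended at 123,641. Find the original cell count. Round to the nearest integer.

88,001

The overall multiplier applied was 1.405.
So the original cell count was 123,641 ÷ 1.405 ≈ 88,001.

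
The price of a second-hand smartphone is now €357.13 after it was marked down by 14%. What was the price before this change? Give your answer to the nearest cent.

The overall multiplier applied was 0.86.
So the original price was €357.13 ÷ 0.86 ≈ €415.27.

€415.27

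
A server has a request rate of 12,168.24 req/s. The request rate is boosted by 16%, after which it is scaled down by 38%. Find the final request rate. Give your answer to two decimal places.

8,751.40 req/s

Each change multiplies by a factor: 1.16 × 0.62 = 0.7192.
12,168.24 × 0.7192 = 8751.398208 ≈ 8,751.40.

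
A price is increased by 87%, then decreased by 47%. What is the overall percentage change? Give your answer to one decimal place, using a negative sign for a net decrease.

An 87% increase multiplies by 1.87.
Then a 47% decrease: 1.87 × 0.53 = 0.9911.
Overall factor 0.9911, i.e. -0.9%.

-0.9%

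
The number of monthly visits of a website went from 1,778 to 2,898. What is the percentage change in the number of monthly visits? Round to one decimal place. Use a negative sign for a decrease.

63.0%

Change: 2,898 − 1,778 = 1,120.
Relative to the original: 1,120 ÷ 1,778 ≈ 63.0%.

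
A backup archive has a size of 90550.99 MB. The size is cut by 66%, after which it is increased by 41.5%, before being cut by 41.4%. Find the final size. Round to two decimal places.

Each change multiplies by a factor: 0.34 × 1.415 × 0.586 = 0.2819246.
90550.99 × 0.2819246 = 25528.551635354 ≈ 25528.55.

25528.55 MB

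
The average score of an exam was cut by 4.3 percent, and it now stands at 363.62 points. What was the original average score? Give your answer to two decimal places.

The overall multiplier applied was 0.957.
So the original average score was 363.62 ÷ 0.957 ≈ 379.96 points.

379.96 points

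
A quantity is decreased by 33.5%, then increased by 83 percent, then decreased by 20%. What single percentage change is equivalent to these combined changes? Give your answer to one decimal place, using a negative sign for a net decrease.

-2.6%

The combined multiplier is 0.665 × 1.83 × 0.8 = 0.97356.
That corresponds to a decrease of 2.6%.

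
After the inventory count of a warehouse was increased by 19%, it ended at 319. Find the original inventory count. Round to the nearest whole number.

The overall multiplier applied was 1.19.
So the original inventory count was 319 ÷ 1.19 ≈ 268.

268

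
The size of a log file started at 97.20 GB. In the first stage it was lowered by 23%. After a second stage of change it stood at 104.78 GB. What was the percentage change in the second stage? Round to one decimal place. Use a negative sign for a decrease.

40.0%

After the first stage: 97.20 × 0.77 = 74.844.
Second-stage multiplier: 104.78 ÷ 74.844 ≈ 1.39998.
That is a change of 40.0%.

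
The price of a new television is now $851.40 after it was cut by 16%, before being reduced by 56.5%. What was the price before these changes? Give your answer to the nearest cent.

The overall multiplier applied was 0.84 × 0.435 = 0.3654.
So the original price was $851.40 ÷ 0.3654 ≈ $2330.05.

$2330.05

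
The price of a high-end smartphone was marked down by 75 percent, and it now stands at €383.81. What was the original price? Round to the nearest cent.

The overall multiplier applied was 0.25.
So the original price was €383.81 ÷ 0.25 = €1,535.24.

€1,535.24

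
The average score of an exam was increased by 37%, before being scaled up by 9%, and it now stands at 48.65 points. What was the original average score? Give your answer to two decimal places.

32.58 points

The overall multiplier applied was 1.37 × 1.09 = 1.4933.
So the original average score was 48.65 ÷ 1.4933 ≈ 32.58 points.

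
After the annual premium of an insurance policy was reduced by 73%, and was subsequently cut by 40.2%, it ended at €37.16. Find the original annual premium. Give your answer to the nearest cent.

€230.15

Undoing the 40.2% decrease: €37.16 ÷ 0.598 ≈ €62.140468.
Undoing the 73% decrease: €62.140468 ÷ 0.27 ≈ €230.15.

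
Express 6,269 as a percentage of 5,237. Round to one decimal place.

119.7%

6,269 ÷ 5,237 ≈ 119.7%.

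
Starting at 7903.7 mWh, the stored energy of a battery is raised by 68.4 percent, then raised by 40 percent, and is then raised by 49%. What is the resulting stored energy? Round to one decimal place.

27764.3 mWh

Each change multiplies by a factor: 1.684 × 1.4 × 1.49 = 3.512824.
7903.7 × 3.512824 = 27764.3070488 ≈ 27764.3.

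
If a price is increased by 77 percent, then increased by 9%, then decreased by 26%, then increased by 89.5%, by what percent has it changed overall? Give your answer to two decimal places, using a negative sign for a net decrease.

170.55%

The combined multiplier is 1.77 × 1.09 × 0.74 × 1.895 = 2.70545739.
That corresponds to an increase of 170.55%.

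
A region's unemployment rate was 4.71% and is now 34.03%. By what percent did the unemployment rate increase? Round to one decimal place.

622.5%

The change is 34.03 − 4.71 = 29.32 percentage points.
Relative to the original 4.71%, that is 29.32 ÷ 4.71 ≈ 622.5%.
So the unemployment rate rose by 622.5%.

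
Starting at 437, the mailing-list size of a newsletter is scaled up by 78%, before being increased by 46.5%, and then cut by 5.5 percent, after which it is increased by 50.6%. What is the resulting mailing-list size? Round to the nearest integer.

Apply the 78% increase: 437 × 1.78 = 777.86.
Apply the 46.5% increase: 777.86 × 1.465 = 1139.5649.
5.5% decrease: 1139.5649 × 0.945 = 1076.8888305.
Apply the 50.6% increase: 1076.8888305 × 1.506 = 1621.794578733 ≈ 1622.

1622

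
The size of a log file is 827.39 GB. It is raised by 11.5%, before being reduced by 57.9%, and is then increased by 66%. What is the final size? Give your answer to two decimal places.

Apply the 11.5% increase: 827.39 × 1.115 = 922.53985.
After the 57.9% decrease: 922.53985 × 0.421 = 388.38927685.
66% increase: 388.38927685 × 1.66 = 644.726199571 ≈ 644.73.

644.73 GB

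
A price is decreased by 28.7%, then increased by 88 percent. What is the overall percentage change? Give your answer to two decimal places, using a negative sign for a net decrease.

The combined multiplier is 0.713 × 1.88 = 1.34044.
That corresponds to an increase of 34.04%.

34.04%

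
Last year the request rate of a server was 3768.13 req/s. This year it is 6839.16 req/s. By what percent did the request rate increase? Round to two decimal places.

81.50%

Change: 6839.16 − 3768.13 = 3071.03.
Relative to the original: 3071.03 ÷ 3768.13 ≈ 81.50%.
So the request rate increased by 81.50%.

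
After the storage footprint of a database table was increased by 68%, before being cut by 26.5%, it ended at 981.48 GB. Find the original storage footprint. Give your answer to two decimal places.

The overall multiplier applied was 1.68 × 0.735 = 1.2348.
So the original storage footprint was 981.48 ÷ 1.2348 ≈ 794.85 GB.

794.85 GB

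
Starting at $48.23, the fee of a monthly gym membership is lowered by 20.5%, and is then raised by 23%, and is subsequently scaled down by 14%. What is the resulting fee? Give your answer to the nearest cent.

20.5% decrease: $48.23 × 0.795 = $38.34285.
After the 23% increase: $38.34285 × 1.23 = $47.1617055.
Apply the 14% decrease: $47.1617055 × 0.86 = $40.55906673 ≈ $40.56.

$40.56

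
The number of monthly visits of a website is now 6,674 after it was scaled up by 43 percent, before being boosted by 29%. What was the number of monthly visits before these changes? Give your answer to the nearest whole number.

The overall multiplier applied was 1.43 × 1.29 = 1.8447.
So the original number of monthly visits was 6,674 ÷ 1.8447 ≈ 3,618.

3,618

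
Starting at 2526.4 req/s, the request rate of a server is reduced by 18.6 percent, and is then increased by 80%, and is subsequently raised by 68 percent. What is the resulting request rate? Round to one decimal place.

Each change multiplies by a factor: 0.814 × 1.8 × 1.68 = 2.461536.
2526.4 × 2.461536 = 6218.8245504 ≈ 6218.8.

6218.8 req/s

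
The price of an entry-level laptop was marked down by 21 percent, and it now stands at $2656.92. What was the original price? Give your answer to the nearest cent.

The overall multiplier applied was 0.79.
So the original price was $2656.92 ÷ 0.79 ≈ $3363.19.

$3363.19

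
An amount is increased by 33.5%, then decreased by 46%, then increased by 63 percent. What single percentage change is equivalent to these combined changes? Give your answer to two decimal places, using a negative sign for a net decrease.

A 33.5% increase multiplies by 1.335.
Then a 46% decrease: 1.335 × 0.54 = 0.7209.
Then a 63% increase: 0.7209 × 1.63 = 1.175067.
Overall factor 1.175067, i.e. 17.51%.

17.51%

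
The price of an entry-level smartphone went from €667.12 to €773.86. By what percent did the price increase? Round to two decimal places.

16.00%

Change: €773.86 − €667.12 = €106.74.
Relative to the original: €106.74 ÷ €667.12 ≈ 16.00%.
So the price increased by 16.00%.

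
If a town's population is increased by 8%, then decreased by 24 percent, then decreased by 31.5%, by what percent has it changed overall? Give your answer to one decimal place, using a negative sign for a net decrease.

An 8% increase multiplies by 1.08.
Then a 24% decrease: 1.08 × 0.76 = 0.8208.
Then a 31.5% decrease: 0.8208 × 0.685 = 0.562248.
Overall factor 0.562248, i.e. -43.8%.

-43.8%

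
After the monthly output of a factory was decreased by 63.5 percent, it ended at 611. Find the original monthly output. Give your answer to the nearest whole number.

1,674

The overall multiplier applied was 0.365.
So the original monthly output was 611 ÷ 0.365 ≈ 1,674.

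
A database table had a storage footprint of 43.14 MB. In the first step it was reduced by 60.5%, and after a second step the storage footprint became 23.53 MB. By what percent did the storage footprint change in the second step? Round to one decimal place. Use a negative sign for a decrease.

After the first step: 43.14 × 0.395 = 17.0403.
Second-step multiplier: 23.53 ÷ 17.0403 ≈ 1.38084.
That is a change of 38.1%.

38.1%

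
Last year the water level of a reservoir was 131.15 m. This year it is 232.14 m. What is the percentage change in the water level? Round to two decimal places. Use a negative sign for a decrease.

77.00%

Change: 232.14 − 131.15 = 100.99.
Relative to the original: 100.99 ÷ 131.15 ≈ 77.00%.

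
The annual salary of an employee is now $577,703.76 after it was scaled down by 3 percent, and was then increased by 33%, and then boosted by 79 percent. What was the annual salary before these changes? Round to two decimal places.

The overall multiplier applied was 0.97 × 1.33 × 1.79 = 2.309279.
So the original annual salary was $577,703.76 ÷ 2.309279 ≈ $250,166.29.

$250,166.29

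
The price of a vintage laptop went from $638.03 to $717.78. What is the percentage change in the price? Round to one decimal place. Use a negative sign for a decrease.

Change: $717.78 − $638.03 = $79.75.
Relative to the original: $79.75 ÷ $638.03 ≈ 12.5%.

12.5%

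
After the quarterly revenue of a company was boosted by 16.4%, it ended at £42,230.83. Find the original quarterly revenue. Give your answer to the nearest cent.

The overall multiplier applied was 1.164.
So the original quarterly revenue was £42,230.83 ÷ 1.164 ≈ £36,280.78.

£36,280.78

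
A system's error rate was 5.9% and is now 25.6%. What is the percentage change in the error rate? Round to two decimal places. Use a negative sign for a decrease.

The change is 25.6 − 5.9 = 19.7 percentage points.
Relative to the original 5.9%, that is 19.7 ÷ 5.9 ≈ 333.90%.

333.90%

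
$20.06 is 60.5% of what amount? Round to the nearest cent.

$33.16

$20.06 ÷ 0.605 ≈ $33.16.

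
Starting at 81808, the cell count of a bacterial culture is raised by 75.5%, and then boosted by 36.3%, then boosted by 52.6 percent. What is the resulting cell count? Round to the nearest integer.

75.5% increase: 81808 × 1.755 = 143573.04.
After the 36.3% increase: 143573.04 × 1.363 = 195690.05352.
After the 52.6% increase: 195690.05352 × 1.526 = 298623.02167152 ≈ 298623.

298623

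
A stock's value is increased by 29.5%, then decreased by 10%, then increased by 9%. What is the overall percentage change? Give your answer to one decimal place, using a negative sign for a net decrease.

27.0%

A 29.5% increase multiplies by 1.295.
Then a 10% decrease: 1.295 × 0.9 = 1.1655.
Then a 9% increase: 1.1655 × 1.09 = 1.270395.
Overall factor 1.270395, i.e. 27.0%.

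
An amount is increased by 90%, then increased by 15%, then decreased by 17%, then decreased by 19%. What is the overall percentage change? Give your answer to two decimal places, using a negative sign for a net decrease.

46.90%

The combined multiplier is 1.9 × 1.15 × 0.83 × 0.81 = 1.4689755.
That corresponds to an increase of 46.90%.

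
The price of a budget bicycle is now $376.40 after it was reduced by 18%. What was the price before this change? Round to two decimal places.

The overall multiplier applied was 0.82.
So the original price was $376.40 ÷ 0.82 ≈ $459.02.

$459.02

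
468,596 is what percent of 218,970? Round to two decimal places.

214.00%

468,596 ÷ 218,970 ≈ 214.00%.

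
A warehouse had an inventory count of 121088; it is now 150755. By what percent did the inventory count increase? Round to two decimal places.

Change: 150755 − 121088 = 29667.
Relative to the original: 29667 ÷ 121088 ≈ 24.50%.
So the inventory count increased by 24.50%.

24.50%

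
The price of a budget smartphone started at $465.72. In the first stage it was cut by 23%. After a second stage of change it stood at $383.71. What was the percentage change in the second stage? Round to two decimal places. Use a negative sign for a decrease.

After the first stage: $465.72 × 0.77 = $358.6044.
Second-stage multiplier: $383.71 ÷ $358.6044 ≈ 1.070009.
That is a change of 7.00%.

7.00%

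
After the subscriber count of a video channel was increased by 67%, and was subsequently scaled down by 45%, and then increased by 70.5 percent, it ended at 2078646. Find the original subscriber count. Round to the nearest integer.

The overall multiplier applied was 1.67 × 0.55 × 1.705 = 1.5660425.
So the original subscriber count was 2078646 ÷ 1.5660425 ≈ 1327324.

1327324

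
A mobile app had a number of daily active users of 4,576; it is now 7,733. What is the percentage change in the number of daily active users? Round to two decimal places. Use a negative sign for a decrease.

68.99%

Change: 7,733 − 4,576 = 3,157.
Relative to the original: 3,157 ÷ 4,576 ≈ 68.99%.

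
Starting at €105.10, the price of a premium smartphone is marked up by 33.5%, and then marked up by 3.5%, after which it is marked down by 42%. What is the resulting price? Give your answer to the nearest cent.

€84.23

After the 33.5% increase: €105.10 × 1.335 = €140.3085.
After the 3.5% increase: €140.3085 × 1.035 = €145.2192975.
Apply the 42% decrease: €145.2192975 × 0.58 = €84.22719255 ≈ €84.23.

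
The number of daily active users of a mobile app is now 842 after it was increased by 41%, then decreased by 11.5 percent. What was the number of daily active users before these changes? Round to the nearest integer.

675

Undoing the 11.5% decrease: 842 ÷ 0.885 ≈ 951.412429.
Undoing the 41% increase: 951.412429 ÷ 1.41 ≈ 675.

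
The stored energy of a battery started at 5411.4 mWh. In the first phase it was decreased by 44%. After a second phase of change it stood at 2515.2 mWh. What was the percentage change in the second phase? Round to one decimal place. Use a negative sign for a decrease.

After the first phase: 5411.4 × 0.56 = 3030.384.
Second-phase multiplier: 2515.2 ÷ 3030.384 ≈ 0.82999.
That is a change of -17.0%.

-17.0%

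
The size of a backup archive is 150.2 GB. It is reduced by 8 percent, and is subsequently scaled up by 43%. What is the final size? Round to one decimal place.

197.6 GB

Each change multiplies by a factor: 0.92 × 1.43 = 1.3156.
150.2 × 1.3156 = 197.60312 ≈ 197.6.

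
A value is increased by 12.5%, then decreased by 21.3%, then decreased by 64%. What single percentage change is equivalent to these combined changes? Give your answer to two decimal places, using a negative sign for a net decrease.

The combined multiplier is 1.125 × 0.787 × 0.36 = 0.318735.
That corresponds to a decrease of 68.13%.

-68.13%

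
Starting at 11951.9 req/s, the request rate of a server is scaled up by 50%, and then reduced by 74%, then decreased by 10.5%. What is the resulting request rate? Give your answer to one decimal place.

Each change multiplies by a factor: 1.5 × 0.26 × 0.895 = 0.34905.
11951.9 × 0.34905 = 4171.810695 ≈ 4171.8.

4171.8 req/s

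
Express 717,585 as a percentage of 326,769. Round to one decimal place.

717,585 ÷ 326,769 ≈ 219.6%.

219.6%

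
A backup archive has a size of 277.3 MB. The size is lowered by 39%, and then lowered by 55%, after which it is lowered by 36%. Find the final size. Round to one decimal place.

Each change multiplies by a factor: 0.61 × 0.45 × 0.64 = 0.17568.
277.3 × 0.17568 = 48.716064 ≈ 48.7.

48.7 MB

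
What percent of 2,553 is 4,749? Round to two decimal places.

186.02%

4,749 ÷ 2,553 ≈ 186.02%.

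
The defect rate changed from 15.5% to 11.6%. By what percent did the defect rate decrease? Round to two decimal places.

25.16%

The change is 11.6 − 15.5 = -3.9 percentage points.
Relative to the original 15.5%, that is -3.9 ÷ 15.5 ≈ -25.16%.
So the defect rate fell by 25.16%.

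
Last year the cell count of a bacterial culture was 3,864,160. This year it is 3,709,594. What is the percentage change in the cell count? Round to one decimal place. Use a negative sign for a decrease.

Change: 3,709,594 − 3,864,160 = -154,566.
Relative to the original: -154,566 ÷ 3,864,160 ≈ -4.0%.

-4.0%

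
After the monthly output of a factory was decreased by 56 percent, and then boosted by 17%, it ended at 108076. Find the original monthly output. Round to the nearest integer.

The overall multiplier applied was 0.44 × 1.17 = 0.5148.
So the original monthly output was 108076 ÷ 0.5148 ≈ 209938.

209938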